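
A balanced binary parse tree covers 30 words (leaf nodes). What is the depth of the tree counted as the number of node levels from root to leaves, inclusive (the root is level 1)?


In a balanced binary tree with n leaves the deepest leaf is ceil(log2(n)) edges below the root,
so counting node levels inclusive of root and leaves gives ceil(log2(n)) + 1 levels.
log2(30) = 4.9069
ceil(4.9069) = 5
levels = 5 + 1 = 6

6


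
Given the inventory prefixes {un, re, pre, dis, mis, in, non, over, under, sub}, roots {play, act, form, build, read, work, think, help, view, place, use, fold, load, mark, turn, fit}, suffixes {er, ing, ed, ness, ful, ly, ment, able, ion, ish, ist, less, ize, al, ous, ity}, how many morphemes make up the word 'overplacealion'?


Segmenting 'overplacealion' against the inventory:
  'over' -> prefix (morpheme 1)
  'place' -> root (morpheme 2)
  'al' -> suffix (morpheme 3)
  'ion' -> suffix (morpheme 4)
Total morphemes: 4

4


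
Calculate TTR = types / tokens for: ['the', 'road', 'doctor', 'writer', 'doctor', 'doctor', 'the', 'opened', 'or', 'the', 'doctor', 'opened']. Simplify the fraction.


Tokens: 12
Unique types: ('doctor', 'opened', 'or', 'road', 'the', 'writer') = 6
TTR = 6/12
Simplify: divide both by 6 -> 1/2
TTR = 1/2

1/2


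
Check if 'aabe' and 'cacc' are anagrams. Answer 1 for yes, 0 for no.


Sort characters of 'aabe': 'aabe'
Sort characters of 'cacc': 'accc'
Sorted forms differ -> they are NOT anagrams
Result: 0

0


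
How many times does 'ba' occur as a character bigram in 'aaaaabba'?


Scanning 'aaaaabba' for bigram 'ba':
  Position 0: 'aa' -> no
  Position 1: 'aa' -> no
  Position 2: 'aa' -> no
  Position 3: 'aa' -> no
  Position 4: 'ab' -> no
  Position 5: 'bb' -> no
  Position 6: 'ba' -> MATCH
Total matches: 1

1


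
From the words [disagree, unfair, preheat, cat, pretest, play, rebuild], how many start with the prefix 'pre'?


Checking each word for prefix 'pre':
  'disagree' -> no (count: 0)
  'unfair' -> no (count: 0)
  'preheat' -> YES, starts with 'pre' (count: 1)
  'cat' -> no (count: 1)
  'pretest' -> YES, starts with 'pre' (count: 2)
  'play' -> no (count: 2)
  'rebuild' -> no (count: 2)
Total with prefix 'pre': 2

2


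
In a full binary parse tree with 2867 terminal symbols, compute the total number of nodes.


Leaf nodes (terminals): 2867
Internal nodes = n - 1 = 2867 - 1 = 2866
Total = leaves + internal = 2867 + 2866 = 5733

5733


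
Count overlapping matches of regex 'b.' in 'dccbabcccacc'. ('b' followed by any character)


Pattern: b. means 'b' followed by any character.
Scanning 'dccbabcccacc' position-by-position:
  Pos 0: window 'dc' -> no
  Pos 1: window 'cc' -> no
  Pos 2: window 'cb' -> no
  Pos 3: window 'ba' -> MATCH
  Pos 4: window 'ab' -> no
  Pos 5: window 'bc' -> MATCH
  Pos 6: window 'cc' -> no
  Pos 7: window 'cc' -> no
  Pos 8: window 'ca' -> no
  Pos 9: window 'ac' -> no
  Pos 10: window 'cc' -> no
  Pos 11: window 'c' -> no
Total matches: 2

2


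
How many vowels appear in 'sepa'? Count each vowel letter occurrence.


Scanning each character of 'sepa':
  Position 1: 's' -> consonant (running count: 0)
  Position 2: 'e' -> vowel (running count: 1)
  Position 3: 'p' -> consonant (running count: 1)
  Position 4: 'a' -> vowel (running count: 2)
Total vowels: 2

2


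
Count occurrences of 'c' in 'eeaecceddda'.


Scanning 'eeaecceddda' for 'c':
  Position 4: 'c' -> MATCH (count: 1)
  Position 5: 'c' -> MATCH (count: 2)
Total occurrences of 'c': 2

2


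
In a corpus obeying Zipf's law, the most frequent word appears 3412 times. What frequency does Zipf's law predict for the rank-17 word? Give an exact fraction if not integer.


Zipf's law: freq(rank) = f1 / rank
f1 = 3412, rank = 17
freq = 3412 / 17
GCD(3412, 17) = 1
Simplified: 3412/17

3412/17


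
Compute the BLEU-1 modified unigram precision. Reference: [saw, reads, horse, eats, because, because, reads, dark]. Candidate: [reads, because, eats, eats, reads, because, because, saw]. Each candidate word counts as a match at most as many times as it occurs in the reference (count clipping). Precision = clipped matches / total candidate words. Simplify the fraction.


Reference word counts: {'because': 2, 'dark': 1, 'eats': 1, 'horse': 1, 'reads': 2, 'saw': 1}
Checking each candidate word (with clipping):
  'reads' -> in reference (ref count 2, used 1/2) -> match (matches: 1)
  'because' -> in reference (ref count 2, used 1/2) -> match (matches: 2)
  'eats' -> in reference (ref count 1, used 1/1) -> match (matches: 3)
  'eats' -> ref count 1 already used up (1/1) -> clipped, no match (matches: 3)
  'reads' -> in reference (ref count 2, used 2/2) -> match (matches: 4)
  'because' -> in reference (ref count 2, used 2/2) -> match (matches: 5)
  'because' -> ref count 2 already used up (2/2) -> clipped, no match (matches: 5)
  'saw' -> in reference (ref count 1, used 1/1) -> match (matches: 6)
Clipped matches: 6, Candidate length: 8
Precision = 6/8 = 3/4

3/4


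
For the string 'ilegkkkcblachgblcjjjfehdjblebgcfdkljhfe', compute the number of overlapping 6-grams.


String 'ilegkkkcblachgblcjjjfehdjblebgcfdkljhfe' has length L = 39.
Number of overlapping n-grams = L - n + 1
Substituting: 39 - 6 + 1 = 34

34


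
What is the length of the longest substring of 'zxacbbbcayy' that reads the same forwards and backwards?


Scanning 'zxacbbbcayy' for palindromic substrings.
Substring at positions 2-8: 'acbbbca'.
Check: reverse('acbbbca') = 'acbbbca' -> palindrome confirmed.
Neighbouring characters ('x' / 'y') break symmetry, so it cannot extend further.
No longer palindromic substring exists; longest length = 7

7


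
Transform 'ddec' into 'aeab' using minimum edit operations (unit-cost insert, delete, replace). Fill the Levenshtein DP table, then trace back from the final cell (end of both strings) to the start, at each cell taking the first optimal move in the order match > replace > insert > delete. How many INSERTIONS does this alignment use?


Edit distance = 4. Backtracking from cell (4, 4) with preference match > replace > insert > delete,
then listing the resulting alignment 'ddec' -> 'aeab' left to right:
  Step 1: replace d->a
  Step 2: replace d->e
  Step 3: replace e->a
  Step 4: replace c->b
Total insertions: 0

0


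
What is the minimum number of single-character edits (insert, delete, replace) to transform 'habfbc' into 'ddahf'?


Building DP table for s1='habfbc' (len 6) and s2='ddahf' (len 5):
       d  d  a  h  f
    0  1  2  3  4  5
  h 1  1  2  3  3  4
  a 2  2  2  2  3  4
  b 3  3  3  3  3  4
  f 4  4  4  4  4  3
  b 5  5  5  5  5  4
  c 6  6  6  6  6  5
Edit distance = dp[6][5] = 5

5


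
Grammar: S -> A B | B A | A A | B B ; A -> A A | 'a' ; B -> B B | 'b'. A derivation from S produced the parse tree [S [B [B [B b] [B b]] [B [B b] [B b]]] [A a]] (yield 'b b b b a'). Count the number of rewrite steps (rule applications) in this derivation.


Every bracketed nonterminal node [X ...] in the tree is produced by exactly one rule application.
Reading the tree off as a leftmost derivation:
  Step 1: S  =>  B A   (applied S -> B A)
  Step 2: B A  =>  B B A   (applied B -> B B)
  Step 3: B B A  =>  B B B A   (applied B -> B B)
  Step 4: B B B A  =>  b B B A   (applied B -> b)
  Step 5: b B B A  =>  b b B A   (applied B -> b)
  Step 6: b b B A  =>  b b B B A   (applied B -> B B)
  Step 7: b b B B A  =>  b b b B A   (applied B -> b)
  Step 8: b b b B A  =>  b b b b A   (applied B -> b)
  Step 9: b b b b A  =>  b b b b a   (applied A -> a)
Final yield: b b b b a
Total rewrite steps: 9

9


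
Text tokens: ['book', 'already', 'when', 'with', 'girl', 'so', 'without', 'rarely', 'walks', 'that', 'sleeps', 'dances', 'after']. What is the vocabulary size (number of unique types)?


Listing all tokens and tracking unique types:
  Token 1: 'book' -> NEW (unique so far: 1)
  Token 2: 'already' -> NEW (unique so far: 2)
  Token 3: 'when' -> NEW (unique so far: 3)
  Token 4: 'with' -> NEW (unique so far: 4)
  Token 5: 'girl' -> NEW (unique so far: 5)
  Token 6: 'so' -> NEW (unique so far: 6)
  Token 7: 'without' -> NEW (unique so far: 7)
  Token 8: 'rarely' -> NEW (unique so far: 8)
  Token 9: 'walks' -> NEW (unique so far: 9)
  Token 10: 'that' -> NEW (unique so far: 10)
  Token 11: 'sleeps' -> NEW (unique so far: 11)
  Token 12: 'dances' -> NEW (unique so far: 12)
  Token 13: 'after' -> NEW (unique so far: 13)
Unique types: ('after', 'already', 'book', 'dances', 'girl', 'rarely', 'sleeps', 'so', 'that', 'walks', 'when', 'with', 'without')
Vocabulary size: 13

13


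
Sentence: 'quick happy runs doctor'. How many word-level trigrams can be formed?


Word trigrams from [4] words:
  Trigram 1: (quick happy runs)
  Trigram 2: (happy runs doctor)
Total word trigrams: 4 - 2 = 2

2


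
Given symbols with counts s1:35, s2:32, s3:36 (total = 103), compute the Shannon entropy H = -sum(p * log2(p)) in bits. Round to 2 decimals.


Computing entropy H = -sum(p_i * log2(p_i)):
  s1: p = 35/103 = 0.3398, -p*log2(p) = 0.5292
  s2: p = 32/103 = 0.3107, -p*log2(p) = 0.5240
  s3: p = 36/103 = 0.3495, -p*log2(p) = 0.5301
H = sum of terms = 1.5833
Rounded to 2 decimals: 1.58

1.58


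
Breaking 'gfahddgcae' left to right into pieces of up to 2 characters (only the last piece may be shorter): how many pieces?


'gfahddgcae' has 10 characters.
Chunking with max size 2:
  Chunk 1: 'gf' (positions 0-1)
  Chunk 2: 'ah' (positions 2-3)
  Chunk 3: 'dd' (positions 4-5)
  Chunk 4: 'gc' (positions 6-7)
  Chunk 5: 'ae' (positions 8-9)
Total chunks: ceil(10 / 2) = 5

5


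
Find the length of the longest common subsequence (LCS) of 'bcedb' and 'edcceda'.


DP table for LCS of 'bcedb' and 'edcceda':
       e  d  c  c  e  d  a
    0  0  0  0  0  0  0  0
  b 0  0  0  0  0  0  0  0
  c 0  0  0  1  1  1  1  1
  e 0  1  1  1  1  2  2  2
  d 0  1  2  2  2  2  3  3
  b 0  1  2  2  2  2  3  3
LCS: 'ced'
LCS length = 3

3


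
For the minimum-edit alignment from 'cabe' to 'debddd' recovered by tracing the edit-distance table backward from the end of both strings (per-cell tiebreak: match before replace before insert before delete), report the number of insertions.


Edit distance = 5. Backtracking from cell (4, 6) with preference match > replace > insert > delete,
then listing the resulting alignment 'cabe' -> 'debddd' left to right:
  Step 1: replace c->d
  Step 2: replace a->e
  Step 3: keep 'b'
  Step 4: insert 'd' [insertion #1]
  Step 5: insert 'd' [insertion #2]
  Step 6: replace e->d
Total insertions: 2

2


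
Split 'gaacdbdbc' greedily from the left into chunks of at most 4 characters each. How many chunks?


'gaacdbdbc' has 9 characters.
Chunking with max size 4:
  Chunk 1: 'gaac' (positions 0-3)
  Chunk 2: 'dbdb' (positions 4-7)
  Chunk 3: 'c' (positions 8-8)
Total chunks: ceil(9 / 4) = 3

3


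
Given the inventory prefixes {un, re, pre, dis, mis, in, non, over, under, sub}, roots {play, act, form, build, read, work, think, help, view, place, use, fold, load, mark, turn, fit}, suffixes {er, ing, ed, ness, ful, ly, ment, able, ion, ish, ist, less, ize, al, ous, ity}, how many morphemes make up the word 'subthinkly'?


Segmenting 'subthinkly' against the inventory:
  'sub' -> prefix (morpheme 1)
  'think' -> root (morpheme 2)
  'ly' -> suffix (morpheme 3)
Total morphemes: 3

3


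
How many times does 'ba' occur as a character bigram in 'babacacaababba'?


Scanning 'babacacaababba' for bigram 'ba':
  Position 0: 'ba' -> MATCH
  Position 1: 'ab' -> no
  Position 2: 'ba' -> MATCH
  Position 3: 'ac' -> no
  Position 4: 'ca' -> no
  Position 5: 'ac' -> no
  Position 6: 'ca' -> no
  Position 7: 'aa' -> no
  Position 8: 'ab' -> no
  Position 9: 'ba' -> MATCH
  Position 10: 'ab' -> no
  Position 11: 'bb' -> no
  Position 12: 'ba' -> MATCH
Total matches: 4

4


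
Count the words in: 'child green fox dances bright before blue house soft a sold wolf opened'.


Counting words by splitting on spaces:
  Word 1: 'child'
  Word 2: 'green'
  Word 3: 'fox'
  Word 4: 'dances'
  Word 5: 'bright'
  Word 6: 'before'
  Word 7: 'blue'
  Word 8: 'house'
  Word 9: 'soft'
  Word 10: 'a'
  Word 11: 'sold'
  Word 12: 'wolf'
  Word 13: 'opened'
Total words: 13

13


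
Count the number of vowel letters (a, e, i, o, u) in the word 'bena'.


Scanning each character of 'bena':
  Position 1: 'b' -> consonant (running count: 0)
  Position 2: 'e' -> vowel (running count: 1)
  Position 3: 'n' -> consonant (running count: 1)
  Position 4: 'a' -> vowel (running count: 2)
Total vowels: 2

2


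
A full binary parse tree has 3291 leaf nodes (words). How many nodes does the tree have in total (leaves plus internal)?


Leaf nodes (terminals): 3291
Internal nodes = n - 1 = 3291 - 1 = 3290
Total = leaves + internal = 3291 + 3290 = 6581

6581


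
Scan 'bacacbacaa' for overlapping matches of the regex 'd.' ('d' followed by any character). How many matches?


Pattern: d. means 'd' followed by any character.
Scanning 'bacacbacaa' position-by-position:
  Pos 0: window 'ba' -> no
  Pos 1: window 'ac' -> no
  Pos 2: window 'ca' -> no
  Pos 3: window 'ac' -> no
  Pos 4: window 'cb' -> no
  Pos 5: window 'ba' -> no
  Pos 6: window 'ac' -> no
  Pos 7: window 'ca' -> no
  Pos 8: window 'aa' -> no
  Pos 9: window 'a' -> no
Total matches: 0

0


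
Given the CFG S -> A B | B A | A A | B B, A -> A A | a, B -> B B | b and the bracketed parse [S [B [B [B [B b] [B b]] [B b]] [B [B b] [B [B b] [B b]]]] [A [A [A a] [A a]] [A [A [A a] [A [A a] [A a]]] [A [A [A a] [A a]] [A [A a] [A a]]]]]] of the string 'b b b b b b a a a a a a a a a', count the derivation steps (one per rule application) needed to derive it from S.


Every bracketed nonterminal node [X ...] in the tree is produced by exactly one rule application.
Reading the tree off as a leftmost derivation:
  Step 1: S  =>  B A   (applied S -> B A)
  Step 2: B A  =>  B B A   (applied B -> B B)
  Step 3: B B A  =>  B B B A   (applied B -> B B)
  Step 4: B B B A  =>  B B B B A   (applied B -> B B)
  Step 5: B B B B A  =>  b B B B A   (applied B -> b)
  Step 6: b B B B A  =>  b b B B A   (applied B -> b)
  Step 7: b b B B A  =>  b b b B A   (applied B -> b)
  Step 8: b b b B A  =>  b b b B B A   (applied B -> B B)
  Step 9: b b b B B A  =>  b b b b B A   (applied B -> b)
  Step 10: b b b b B A  =>  b b b b B B A   (applied B -> B B)
  Step 11: b b b b B B A  =>  b b b b b B A   (applied B -> b)
  Step 12: b b b b b B A  =>  b b b b b b A   (applied B -> b)
  Step 13: b b b b b b A  =>  b b b b b b A A   (applied A -> A A)
  Step 14: b b b b b b A A  =>  b b b b b b A A A   (applied A -> A A)
  Step 15: b b b b b b A A A  =>  b b b b b b a A A   (applied A -> a)
  Step 16: b b b b b b a A A  =>  b b b b b b a a A   (applied A -> a)
  Step 17: b b b b b b a a A  =>  b b b b b b a a A A   (applied A -> A A)
  Step 18: b b b b b b a a A A  =>  b b b b b b a a A A A   (applied A -> A A)
  Step 19: b b b b b b a a A A A  =>  b b b b b b a a a A A   (applied A -> a)
  Step 20: b b b b b b a a a A A  =>  b b b b b b a a a A A A   (applied A -> A A)
  Step 21: b b b b b b a a a A A A  =>  b b b b b b a a a a A A   (applied A -> a)
  Step 22: b b b b b b a a a a A A  =>  b b b b b b a a a a a A   (applied A -> a)
  Step 23: b b b b b b a a a a a A  =>  b b b b b b a a a a a A A   (applied A -> A A)
  Step 24: b b b b b b a a a a a A A  =>  b b b b b b a a a a a A A A   (applied A -> A A)
  Step 25: b b b b b b a a a a a A A A  =>  b b b b b b a a a a a a A A   (applied A -> a)
  Step 26: b b b b b b a a a a a a A A  =>  b b b b b b a a a a a a a A   (applied A -> a)
  Step 27: b b b b b b a a a a a a a A  =>  b b b b b b a a a a a a a A A   (applied A -> A A)
  Step 28: b b b b b b a a a a a a a A A  =>  b b b b b b a a a a a a a a A   (applied A -> a)
  Step 29: b b b b b b a a a a a a a a A  =>  b b b b b b a a a a a a a a a   (applied A -> a)
Final yield: b b b b b b a a a a a a a a a
Total rewrite steps: 29

29


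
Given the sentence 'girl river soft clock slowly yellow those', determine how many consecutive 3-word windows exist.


Word trigrams from [7] words:
  Trigram 1: (girl river soft)
  Trigram 2: (river soft clock)
  Trigram 3: (soft clock slowly)
  Trigram 4: (clock slowly yellow)
  Trigram 5: (slowly yellow those)
Total word trigrams: 7 - 2 = 5

5


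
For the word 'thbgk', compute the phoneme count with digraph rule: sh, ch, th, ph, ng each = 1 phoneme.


Parsing 'thbgk' greedily, digraphs first:
  'th' -> digraph (1 consonant phoneme) (phonemes so far: 1)
  'b' -> consonant phoneme (phonemes so far: 2)
  'g' -> consonant phoneme (phonemes so far: 3)
  'k' -> consonant phoneme (phonemes so far: 4)
Total phonemes: 4

4


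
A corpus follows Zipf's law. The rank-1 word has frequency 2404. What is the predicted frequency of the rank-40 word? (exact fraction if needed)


Zipf's law: freq(rank) = f1 / rank
f1 = 2404, rank = 40
freq = 2404 / 40
GCD(2404, 40) = 4
Simplified: 601/10

601/10


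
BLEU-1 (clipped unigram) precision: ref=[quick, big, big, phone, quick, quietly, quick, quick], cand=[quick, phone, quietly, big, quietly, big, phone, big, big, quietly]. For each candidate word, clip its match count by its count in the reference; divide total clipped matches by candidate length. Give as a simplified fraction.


Reference word counts: {'big': 2, 'phone': 1, 'quick': 4, 'quietly': 1}
Checking each candidate word (with clipping):
  'quick' -> in reference (ref count 4, used 1/4) -> match (matches: 1)
  'phone' -> in reference (ref count 1, used 1/1) -> match (matches: 2)
  'quietly' -> in reference (ref count 1, used 1/1) -> match (matches: 3)
  'big' -> in reference (ref count 2, used 1/2) -> match (matches: 4)
  'quietly' -> ref count 1 already used up (1/1) -> clipped, no match (matches: 4)
  'big' -> in reference (ref count 2, used 2/2) -> match (matches: 5)
  'phone' -> ref count 1 already used up (1/1) -> clipped, no match (matches: 5)
  'big' -> ref count 2 already used up (2/2) -> clipped, no match (matches: 5)
  'big' -> ref count 2 already used up (2/2) -> clipped, no match (matches: 5)
  'quietly' -> ref count 1 already used up (1/1) -> clipped, no match (matches: 5)
Clipped matches: 5, Candidate length: 10
Precision = 5/10 = 1/2

1/2


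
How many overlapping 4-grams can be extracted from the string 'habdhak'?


String 'habdhak' has length L = 7.
Number of overlapping n-grams = L - n + 1
Substituting: 7 - 4 + 1 = 4

4


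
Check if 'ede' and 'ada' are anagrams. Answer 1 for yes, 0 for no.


Sort characters of 'ede': 'dee'
Sort characters of 'ada': 'aad'
Sorted forms differ -> they are NOT anagrams
Result: 0

0


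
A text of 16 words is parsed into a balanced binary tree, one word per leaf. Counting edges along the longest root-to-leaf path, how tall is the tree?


In a balanced binary tree with n leaves the deepest leaf is ceil(log2(n)) edges below the root.
log2(16) = 4.0000
ceil(4.0000) = 4
height (edges) = 4

4


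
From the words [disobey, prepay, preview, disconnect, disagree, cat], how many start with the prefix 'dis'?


Checking each word for prefix 'dis':
  'disobey' -> YES, starts with 'dis' (count: 1)
  'prepay' -> no (count: 1)
  'preview' -> no (count: 1)
  'disconnect' -> YES, starts with 'dis' (count: 2)
  'disagree' -> YES, starts with 'dis' (count: 3)
  'cat' -> no (count: 3)
Total with prefix 'dis': 3

3


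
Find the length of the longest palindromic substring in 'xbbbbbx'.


Scanning 'xbbbbbx' for palindromic substrings.
Substring at positions 0-6: 'xbbbbbx'.
Check: reverse('xbbbbbx') = 'xbbbbbx' -> palindrome confirmed.
No longer palindromic substring exists; longest length = 7

7


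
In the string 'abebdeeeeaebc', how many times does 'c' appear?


Scanning 'abebdeeeeaebc' for 'c':
  Position 12: 'c' -> MATCH (count: 1)
Total occurrences of 'c': 1

1


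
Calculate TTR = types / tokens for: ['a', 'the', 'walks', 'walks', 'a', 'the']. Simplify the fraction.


Tokens: 6
Unique types: ('a', 'the', 'walks') = 3
TTR = 3/6
Simplify: divide both by 3 -> 1/2
TTR = 1/2

1/2


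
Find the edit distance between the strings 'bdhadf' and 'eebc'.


Building DP table for s1='bdhadf' (len 6) and s2='eebc' (len 4):
       e  e  b  c
    0  1  2  3  4
  b 1  1  2  2  3
  d 2  2  2  3  3
  h 3  3  3  3  4
  a 4  4  4  4  4
  d 5  5  5  5  5
  f 6  6  6  6  6
Edit distance = dp[6][4] = 6

6


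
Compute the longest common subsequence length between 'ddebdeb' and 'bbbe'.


DP table for LCS of 'ddebdeb' and 'bbbe':
       b  b  b  e
    0  0  0  0  0
  d 0  0  0  0  0
  d 0  0  0  0  0
  e 0  0  0  0  1
  b 0  1  1  1  1
  d 0  1  1  1  1
  e 0  1  1  1  2
  b 0  1  2  2  2
LCS: 'be'
LCS length = 2

2


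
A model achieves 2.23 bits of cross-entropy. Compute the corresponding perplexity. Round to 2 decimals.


Perplexity formula: PP = 2^H
H = 2.23
PP = 2^2.23
Decompose: 2^2.23 = 2^2 * 2^0.23
2^2 = 4, 2^0.23 ~ 1.1728349
PP ~ 4 * 1.1728349 = 4.6913396
Rounded to 2 decimals: 4.69

4.69


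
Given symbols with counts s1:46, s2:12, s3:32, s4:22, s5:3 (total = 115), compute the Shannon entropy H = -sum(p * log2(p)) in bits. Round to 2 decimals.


Computing entropy H = -sum(p_i * log2(p_i)):
  s1: p = 46/115 = 0.4000, -p*log2(p) = 0.5288
  s2: p = 12/115 = 0.1043, -p*log2(p) = 0.3402
  s3: p = 32/115 = 0.2783, -p*log2(p) = 0.5135
  s4: p = 22/115 = 0.1913, -p*log2(p) = 0.4565
  s5: p = 3/115 = 0.0261, -p*log2(p) = 0.1372
H = sum of terms = 1.9762
Rounded to 2 decimals: 1.98

1.98


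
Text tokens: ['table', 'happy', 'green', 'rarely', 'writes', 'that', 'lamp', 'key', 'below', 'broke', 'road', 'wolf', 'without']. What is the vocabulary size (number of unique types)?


Listing all tokens and tracking unique types:
  Token 1: 'table' -> NEW (unique so far: 1)
  Token 2: 'happy' -> NEW (unique so far: 2)
  Token 3: 'green' -> NEW (unique so far: 3)
  Token 4: 'rarely' -> NEW (unique so far: 4)
  Token 5: 'writes' -> NEW (unique so far: 5)
  Token 6: 'that' -> NEW (unique so far: 6)
  Token 7: 'lamp' -> NEW (unique so far: 7)
  Token 8: 'key' -> NEW (unique so far: 8)
  Token 9: 'below' -> NEW (unique so far: 9)
  Token 10: 'broke' -> NEW (unique so far: 10)
  Token 11: 'road' -> NEW (unique so far: 11)
  Token 12: 'wolf' -> NEW (unique so far: 12)
  Token 13: 'without' -> NEW (unique so far: 13)
Unique types: ('below', 'broke', 'green', 'happy', 'key', 'lamp', 'rarely', 'road', 'table', 'that', 'without', 'wolf', 'writes')
Vocabulary size: 13

13


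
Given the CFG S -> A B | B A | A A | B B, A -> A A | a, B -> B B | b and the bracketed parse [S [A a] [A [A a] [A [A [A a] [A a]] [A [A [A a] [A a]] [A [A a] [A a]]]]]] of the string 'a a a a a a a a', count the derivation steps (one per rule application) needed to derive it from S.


Every bracketed nonterminal node [X ...] in the tree is produced by exactly one rule application.
Reading the tree off as a leftmost derivation:
  Step 1: S  =>  A A   (applied S -> A A)
  Step 2: A A  =>  a A   (applied A -> a)
  Step 3: a A  =>  a A A   (applied A -> A A)
  Step 4: a A A  =>  a a A   (applied A -> a)
  Step 5: a a A  =>  a a A A   (applied A -> A A)
  Step 6: a a A A  =>  a a A A A   (applied A -> A A)
  Step 7: a a A A A  =>  a a a A A   (applied A -> a)
  Step 8: a a a A A  =>  a a a a A   (applied A -> a)
  Step 9: a a a a A  =>  a a a a A A   (applied A -> A A)
  Step 10: a a a a A A  =>  a a a a A A A   (applied A -> A A)
  Step 11: a a a a A A A  =>  a a a a a A A   (applied A -> a)
  Step 12: a a a a a A A  =>  a a a a a a A   (applied A -> a)
  Step 13: a a a a a a A  =>  a a a a a a A A   (applied A -> A A)
  Step 14: a a a a a a A A  =>  a a a a a a a A   (applied A -> a)
  Step 15: a a a a a a a A  =>  a a a a a a a a   (applied A -> a)
Final yield: a a a a a a a a
Total rewrite steps: 15

15


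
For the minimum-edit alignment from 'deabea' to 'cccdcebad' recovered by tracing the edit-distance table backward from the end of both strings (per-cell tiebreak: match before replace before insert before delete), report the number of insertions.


Edit distance = 7. Backtracking from cell (6, 9) with preference match > replace > insert > delete,
then listing the resulting alignment 'deabea' -> 'cccdcebad' left to right:
  Step 1: insert 'c' [insertion #1]
  Step 2: insert 'c' [insertion #2]
  Step 3: insert 'c' [insertion #3]
  Step 4: keep 'd'
  Step 5: replace e->c
  Step 6: replace a->e
  Step 7: keep 'b'
  Step 8: replace e->a
  Step 9: replace a->d
Total insertions: 3

3


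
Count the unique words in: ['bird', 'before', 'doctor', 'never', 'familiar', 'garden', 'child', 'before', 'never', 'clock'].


Listing all tokens and tracking unique types:
  Token 1: 'bird' -> NEW (unique so far: 1)
  Token 2: 'before' -> NEW (unique so far: 2)
  Token 3: 'doctor' -> NEW (unique so far: 3)
  Token 4: 'never' -> NEW (unique so far: 4)
  Token 5: 'familiar' -> NEW (unique so far: 5)
  Token 6: 'garden' -> NEW (unique so far: 6)
  Token 7: 'child' -> NEW (unique so far: 7)
  Token 8: 'before' -> duplicate (unique so far: 7)
  Token 9: 'never' -> duplicate (unique so far: 7)
  Token 10: 'clock' -> NEW (unique so far: 8)
Unique types: ('before', 'bird', 'child', 'clock', 'doctor', 'familiar', 'garden', 'never')
Vocabulary size: 8

8


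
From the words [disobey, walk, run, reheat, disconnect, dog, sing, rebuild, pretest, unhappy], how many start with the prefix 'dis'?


Checking each word for prefix 'dis':
  'disobey' -> YES, starts with 'dis' (count: 1)
  'walk' -> no (count: 1)
  'run' -> no (count: 1)
  'reheat' -> no (count: 1)
  'disconnect' -> YES, starts with 'dis' (count: 2)
  'dog' -> no (count: 2)
  'sing' -> no (count: 2)
  'rebuild' -> no (count: 2)
  'pretest' -> no (count: 2)
  'unhappy' -> no (count: 2)
Total with prefix 'dis': 2

2


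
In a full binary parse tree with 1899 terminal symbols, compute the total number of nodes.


Leaf nodes (terminals): 1899
Internal nodes = n - 1 = 1899 - 1 = 1898
Total = leaves + internal = 1899 + 1898 = 3797

3797


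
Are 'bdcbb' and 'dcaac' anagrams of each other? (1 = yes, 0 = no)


Sort characters of 'bdcbb': 'bbbcd'
Sort characters of 'dcaac': 'aaccd'
Sorted forms differ -> they are NOT anagrams
Result: 0

0


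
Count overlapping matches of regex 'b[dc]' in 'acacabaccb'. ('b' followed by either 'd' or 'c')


Pattern: b[dc] means 'b' followed by either 'd' or 'c'.
Scanning 'acacabaccb' position-by-position:
  Pos 0: window 'ac' -> no
  Pos 1: window 'ca' -> no
  Pos 2: window 'ac' -> no
  Pos 3: window 'ca' -> no
  Pos 4: window 'ab' -> no
  Pos 5: window 'ba' -> no
  Pos 6: window 'ac' -> no
  Pos 7: window 'cc' -> no
  Pos 8: window 'cb' -> no
  Pos 9: window 'b' -> no
Total matches: 0

0


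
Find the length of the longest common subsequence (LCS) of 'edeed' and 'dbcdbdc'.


DP table for LCS of 'edeed' and 'dbcdbdc':
       d  b  c  d  b  d  c
    0  0  0  0  0  0  0  0
  e 0  0  0  0  0  0  0  0
  d 0  1  1  1  1  1  1  1
  e 0  1  1  1  1  1  1  1
  e 0  1  1  1  1  1  1  1
  d 0  1  1  1  2  2  2  2
LCS: 'dd'
LCS length = 2

2


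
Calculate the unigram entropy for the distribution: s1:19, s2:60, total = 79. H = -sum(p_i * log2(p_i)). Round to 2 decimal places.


Computing entropy H = -sum(p_i * log2(p_i)):
  s1: p = 19/79 = 0.2405, -p*log2(p) = 0.4944
  s2: p = 60/79 = 0.7595, -p*log2(p) = 0.3014
H = sum of terms = 0.7958
Rounded to 2 decimals: 0.80

0.80


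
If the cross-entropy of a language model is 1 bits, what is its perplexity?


Perplexity formula: PP = 2^H
H = 1
PP = 2^1
Steps: 2^1 = 2
PP = 2

2


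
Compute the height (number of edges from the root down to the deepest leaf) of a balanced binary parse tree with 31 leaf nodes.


In a balanced binary tree with n leaves the deepest leaf is ceil(log2(n)) edges below the root.
log2(31) = 4.9542
ceil(4.9542) = 5
height (edges) = 5

5


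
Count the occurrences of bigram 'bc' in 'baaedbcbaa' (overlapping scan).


Scanning 'baaedbcbaa' for bigram 'bc':
  Position 0: 'ba' -> no
  Position 1: 'aa' -> no
  Position 2: 'ae' -> no
  Position 3: 'ed' -> no
  Position 4: 'db' -> no
  Position 5: 'bc' -> MATCH
  Position 6: 'cb' -> no
  Position 7: 'ba' -> no
  Position 8: 'aa' -> no
Total matches: 1

1


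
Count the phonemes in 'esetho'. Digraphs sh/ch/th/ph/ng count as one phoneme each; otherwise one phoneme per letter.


Parsing 'esetho' greedily, digraphs first:
  'e' -> vowel phoneme (phonemes so far: 1)
  's' -> consonant phoneme (phonemes so far: 2)
  'e' -> vowel phoneme (phonemes so far: 3)
  'th' -> digraph (1 consonant phoneme) (phonemes so far: 4)
  'o' -> vowel phoneme (phonemes so far: 5)
Total phonemes: 5

5


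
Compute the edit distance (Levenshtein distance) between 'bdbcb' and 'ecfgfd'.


Building DP table for s1='bdbcb' (len 5) and s2='ecfgfd' (len 6):
       e  c  f  g  f  d
    0  1  2  3  4  5  6
  b 1  1  2  3  4  5  6
  d 2  2  2  3  4  5  5
  b 3  3  3  3  4  5  6
  c 4  4  3  4  4  5  6
  b 5  5  4  4  5  5  6
Edit distance = dp[5][6] = 6

6


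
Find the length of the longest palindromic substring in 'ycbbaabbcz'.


Scanning 'ycbbaabbcz' for palindromic substrings.
Substring at positions 1-8: 'cbbaabbc'.
Check: reverse('cbbaabbc') = 'cbbaabbc' -> palindrome confirmed.
Neighbouring characters ('y' / 'z') break symmetry, so it cannot extend further.
No longer palindromic substring exists; longest length = 8

8


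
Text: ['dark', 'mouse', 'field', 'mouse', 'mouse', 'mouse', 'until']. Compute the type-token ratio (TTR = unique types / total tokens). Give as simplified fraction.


Tokens: 7
Unique types: ('dark', 'field', 'mouse', 'until') = 4
TTR = 4/7
Already in lowest terms.

4/7


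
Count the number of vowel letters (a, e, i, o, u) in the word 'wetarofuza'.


Scanning each character of 'wetarofuza':
  Position 1: 'w' -> consonant (running count: 0)
  Position 2: 'e' -> vowel (running count: 1)
  Position 3: 't' -> consonant (running count: 1)
  Position 4: 'a' -> vowel (running count: 2)
  Position 5: 'r' -> consonant (running count: 2)
  Position 6: 'o' -> vowel (running count: 3)
  Position 7: 'f' -> consonant (running count: 3)
  Position 8: 'u' -> vowel (running count: 4)
  Position 9: 'z' -> consonant (running count: 4)
  Position 10: 'a' -> vowel (running count: 5)
Total vowels: 5

5


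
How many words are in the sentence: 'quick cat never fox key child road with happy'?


Counting words by splitting on spaces:
  Word 1: 'quick'
  Word 2: 'cat'
  Word 3: 'never'
  Word 4: 'fox'
  Word 5: 'key'
  Word 6: 'child'
  Word 7: 'road'
  Word 8: 'with'
  Word 9: 'happy'
Total words: 9

9


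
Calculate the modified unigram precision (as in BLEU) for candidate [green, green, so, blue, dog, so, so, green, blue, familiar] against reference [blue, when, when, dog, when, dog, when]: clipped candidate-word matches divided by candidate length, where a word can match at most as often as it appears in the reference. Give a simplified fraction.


Reference word counts: {'blue': 1, 'dog': 2, 'when': 4}
Checking each candidate word (with clipping):
  'green' -> not in reference -> no match (matches: 0)
  'green' -> not in reference -> no match (matches: 0)
  'so' -> not in reference -> no match (matches: 0)
  'blue' -> in reference (ref count 1, used 1/1) -> match (matches: 1)
  'dog' -> in reference (ref count 2, used 1/2) -> match (matches: 2)
  'so' -> not in reference -> no match (matches: 2)
  'so' -> not in reference -> no match (matches: 2)
  'green' -> not in reference -> no match (matches: 2)
  'blue' -> ref count 1 already used up (1/1) -> clipped, no match (matches: 2)
  'familiar' -> not in reference -> no match (matches: 2)
Clipped matches: 2, Candidate length: 10
Precision = 2/10 = 1/5

1/5


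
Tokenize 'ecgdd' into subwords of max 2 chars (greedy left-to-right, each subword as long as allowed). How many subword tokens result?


'ecgdd' has 5 characters.
Chunking with max size 2:
  Chunk 1: 'ec' (positions 0-1)
  Chunk 2: 'gd' (positions 2-3)
  Chunk 3: 'd' (positions 4-4)
Total chunks: ceil(5 / 2) = 3

3


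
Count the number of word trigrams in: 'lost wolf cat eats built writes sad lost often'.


Word trigrams from [9] words:
  Trigram 1: (lost wolf cat)
  Trigram 2: (wolf cat eats)
  Trigram 3: (cat eats built)
  Trigram 4: (eats built writes)
  Trigram 5: (built writes sad)
  Trigram 6: (writes sad lost)
  Trigram 7: (sad lost often)
Total word trigrams: 9 - 2 = 7

7


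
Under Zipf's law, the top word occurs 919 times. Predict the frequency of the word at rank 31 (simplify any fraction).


Zipf's law: freq(rank) = f1 / rank
f1 = 919, rank = 31
freq = 919 / 31
GCD(919, 31) = 1
Simplified: 919/31

919/31


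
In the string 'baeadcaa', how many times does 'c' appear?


Scanning 'baeadcaa' for 'c':
  Position 5: 'c' -> MATCH (count: 1)
Total occurrences of 'c': 1

1


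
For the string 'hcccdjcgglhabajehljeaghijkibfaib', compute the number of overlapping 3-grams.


String 'hcccdjcgglhabajehljeaghijkibfaib' has length L = 32.
Number of overlapping n-grams = L - n + 1
Substituting: 32 - 3 + 1 = 30

30


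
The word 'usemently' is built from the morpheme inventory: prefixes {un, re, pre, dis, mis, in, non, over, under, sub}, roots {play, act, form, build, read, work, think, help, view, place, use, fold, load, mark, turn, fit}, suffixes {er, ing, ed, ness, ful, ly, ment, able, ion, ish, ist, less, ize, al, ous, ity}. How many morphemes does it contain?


Segmenting 'usemently' against the inventory:
  'use' -> root (morpheme 1)
  'ment' -> suffix (morpheme 2)
  'ly' -> suffix (morpheme 3)
Total morphemes: 3

3


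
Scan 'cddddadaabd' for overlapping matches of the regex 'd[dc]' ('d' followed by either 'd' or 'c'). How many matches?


Pattern: d[dc] means 'd' followed by either 'd' or 'c'.
Scanning 'cddddadaabd' position-by-position:
  Pos 0: window 'cd' -> no
  Pos 1: window 'dd' -> MATCH
  Pos 2: window 'dd' -> MATCH
  Pos 3: window 'dd' -> MATCH
  Pos 4: window 'da' -> no
  Pos 5: window 'ad' -> no
  Pos 6: window 'da' -> no
  Pos 7: window 'aa' -> no
  Pos 8: window 'ab' -> no
  Pos 9: window 'bd' -> no
  Pos 10: window 'd' -> no
Total matches: 3

3


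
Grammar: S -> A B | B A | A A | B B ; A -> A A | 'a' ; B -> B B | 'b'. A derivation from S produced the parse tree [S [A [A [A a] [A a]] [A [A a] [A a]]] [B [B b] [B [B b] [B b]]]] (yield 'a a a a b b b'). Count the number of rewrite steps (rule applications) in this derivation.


Every bracketed nonterminal node [X ...] in the tree is produced by exactly one rule application.
Reading the tree off as a leftmost derivation:
  Step 1: S  =>  A B   (applied S -> A B)
  Step 2: A B  =>  A A B   (applied A -> A A)
  Step 3: A A B  =>  A A A B   (applied A -> A A)
  Step 4: A A A B  =>  a A A B   (applied A -> a)
  Step 5: a A A B  =>  a a A B   (applied A -> a)
  Step 6: a a A B  =>  a a A A B   (applied A -> A A)
  Step 7: a a A A B  =>  a a a A B   (applied A -> a)
  Step 8: a a a A B  =>  a a a a B   (applied A -> a)
  Step 9: a a a a B  =>  a a a a B B   (applied B -> B B)
  Step 10: a a a a B B  =>  a a a a b B   (applied B -> b)
  Step 11: a a a a b B  =>  a a a a b B B   (applied B -> B B)
  Step 12: a a a a b B B  =>  a a a a b b B   (applied B -> b)
  Step 13: a a a a b b B  =>  a a a a b b b   (applied B -> b)
Final yield: a a a a b b b
Total rewrite steps: 13

13


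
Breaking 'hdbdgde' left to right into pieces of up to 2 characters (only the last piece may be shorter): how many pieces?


'hdbdgde' has 7 characters.
Chunking with max size 2:
  Chunk 1: 'hd' (positions 0-1)
  Chunk 2: 'bd' (positions 2-3)
  Chunk 3: 'gd' (positions 4-5)
  Chunk 4: 'e' (positions 6-6)
Total chunks: ceil(7 / 2) = 4

4


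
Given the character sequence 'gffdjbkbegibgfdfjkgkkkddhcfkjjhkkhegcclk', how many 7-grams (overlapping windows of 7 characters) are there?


String 'gffdjbkbegibgfdfjkgkkkddhcfkjjhkkhegcclk' has length L = 40.
Number of overlapping n-grams = L - n + 1
Substituting: 40 - 7 + 1 = 34

34


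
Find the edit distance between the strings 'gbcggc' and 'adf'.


Building DP table for s1='gbcggc' (len 6) and s2='adf' (len 3):
       a  d  f
    0  1  2  3
  g 1  1  2  3
  b 2  2  2  3
  c 3  3  3  3
  g 4  4  4  4
  g 5  5  5  5
  c 6  6  6  6
Edit distance = dp[6][3] = 6

6


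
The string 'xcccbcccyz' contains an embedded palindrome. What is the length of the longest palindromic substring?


Scanning 'xcccbcccyz' for palindromic substrings.
Substring at positions 1-7: 'cccbccc'.
Check: reverse('cccbccc') = 'cccbccc' -> palindrome confirmed.
Neighbouring characters ('x' / 'y') break symmetry, so it cannot extend further.
No longer palindromic substring exists; longest length = 7

7


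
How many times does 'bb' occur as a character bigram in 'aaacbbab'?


Scanning 'aaacbbab' for bigram 'bb':
  Position 0: 'aa' -> no
  Position 1: 'aa' -> no
  Position 2: 'ac' -> no
  Position 3: 'cb' -> no
  Position 4: 'bb' -> MATCH
  Position 5: 'ba' -> no
  Position 6: 'ab' -> no
Total matches: 1

1


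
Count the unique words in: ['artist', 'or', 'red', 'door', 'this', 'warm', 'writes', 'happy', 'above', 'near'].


Listing all tokens and tracking unique types:
  Token 1: 'artist' -> NEW (unique so far: 1)
  Token 2: 'or' -> NEW (unique so far: 2)
  Token 3: 'red' -> NEW (unique so far: 3)
  Token 4: 'door' -> NEW (unique so far: 4)
  Token 5: 'this' -> NEW (unique so far: 5)
  Token 6: 'warm' -> NEW (unique so far: 6)
  Token 7: 'writes' -> NEW (unique so far: 7)
  Token 8: 'happy' -> NEW (unique so far: 8)
  Token 9: 'above' -> NEW (unique so far: 9)
  Token 10: 'near' -> NEW (unique so far: 10)
Unique types: ('above', 'artist', 'door', 'happy', 'near', 'or', 'red', 'this', 'warm', 'writes')
Vocabulary size: 10

10


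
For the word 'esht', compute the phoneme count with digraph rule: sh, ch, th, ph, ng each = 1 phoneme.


Parsing 'esht' greedily, digraphs first:
  'e' -> vowel phoneme (phonemes so far: 1)
  'sh' -> digraph (1 consonant phoneme) (phonemes so far: 2)
  't' -> consonant phoneme (phonemes so far: 3)
Total phonemes: 3

3


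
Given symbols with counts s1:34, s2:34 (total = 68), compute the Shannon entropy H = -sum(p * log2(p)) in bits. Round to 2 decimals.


Computing entropy H = -sum(p_i * log2(p_i)):
  s1: p = 34/68 = 0.5000, -p*log2(p) = 0.5000
  s2: p = 34/68 = 0.5000, -p*log2(p) = 0.5000
H = sum of terms = 1.0000
Rounded to 2 decimals: 1.00

1.00


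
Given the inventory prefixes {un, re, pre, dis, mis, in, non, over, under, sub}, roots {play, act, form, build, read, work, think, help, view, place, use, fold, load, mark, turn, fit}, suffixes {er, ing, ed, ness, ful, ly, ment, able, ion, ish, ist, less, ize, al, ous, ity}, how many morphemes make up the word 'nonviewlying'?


Segmenting 'nonviewlying' against the inventory:
  'non' -> prefix (morpheme 1)
  'view' -> root (morpheme 2)
  'ly' -> suffix (morpheme 3)
  'ing' -> suffix (morpheme 4)
Total morphemes: 4

4


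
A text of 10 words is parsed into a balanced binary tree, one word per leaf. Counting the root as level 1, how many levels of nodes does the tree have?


In a balanced binary tree with n leaves the deepest leaf is ceil(log2(n)) edges below the root,
so counting node levels inclusive of root and leaves gives ceil(log2(n)) + 1 levels.
log2(10) = 3.3219
ceil(3.3219) = 4
levels = 4 + 1 = 5

5


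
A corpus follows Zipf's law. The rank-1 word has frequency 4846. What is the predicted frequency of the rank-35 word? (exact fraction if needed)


Zipf's law: freq(rank) = f1 / rank
f1 = 4846, rank = 35
freq = 4846 / 35
GCD(4846, 35) = 1
Simplified: 4846/35

4846/35


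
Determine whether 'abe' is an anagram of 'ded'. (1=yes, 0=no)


Sort characters of 'abe': 'abe'
Sort characters of 'ded': 'dde'
Sorted forms differ -> they are NOT anagrams
Result: 0

0


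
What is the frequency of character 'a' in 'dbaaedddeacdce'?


Scanning 'dbaaedddeacdce' for 'a':
  Position 2: 'a' -> MATCH (count: 1)
  Position 3: 'a' -> MATCH (count: 2)
  Position 9: 'a' -> MATCH (count: 3)
Total occurrences of 'a': 3

3
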